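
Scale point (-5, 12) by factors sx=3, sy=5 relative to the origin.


Scaling: (x*sx, y*sy) = (-5*3, 12*5) = (-15, 60)

(-15, 60)


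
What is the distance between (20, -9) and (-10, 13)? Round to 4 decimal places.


d = sqrt((-10-20)^2 + (13--9)^2) = 37.2022

37.2022


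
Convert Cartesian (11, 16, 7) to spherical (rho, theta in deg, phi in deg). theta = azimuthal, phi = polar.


rho = sqrt(11^2 + 16^2 + 7^2) = 20.6398
theta = atan2(16, 11) = 55.4915 deg
phi = acos(7/20.6398) = 70.1748 deg

rho = 20.6398, theta = 55.4915 deg, phi = 70.1748 deg


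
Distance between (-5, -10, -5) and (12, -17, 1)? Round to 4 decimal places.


d = sqrt((12--5)^2 + (-17--10)^2 + (1--5)^2) = 19.3391

19.3391


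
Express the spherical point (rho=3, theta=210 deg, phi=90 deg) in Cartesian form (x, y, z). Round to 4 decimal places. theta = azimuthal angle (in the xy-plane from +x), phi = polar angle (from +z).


x = 3 * sin(90) * cos(210) = -2.5981
y = 3 * sin(90) * sin(210) = -1.5
z = 3 * cos(90) = 0

(-2.5981, -1.5, 0)


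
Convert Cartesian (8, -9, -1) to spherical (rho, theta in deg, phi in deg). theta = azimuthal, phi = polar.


rho = sqrt(8^2 + (-9)^2 + (-1)^2) = 12.083
theta = atan2(-9, 8) = 311.6335 deg
phi = acos(-1/12.083) = 94.7473 deg

rho = 12.083, theta = 311.6335 deg, phi = 94.7473 deg


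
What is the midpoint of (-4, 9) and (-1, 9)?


Midpoint = ((-4+-1)/2, (9+9)/2) = (-2.5, 9)

(-2.5, 9)


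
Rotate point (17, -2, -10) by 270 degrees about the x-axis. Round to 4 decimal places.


x' = 17
y' = -2*cos(270) - -10*sin(270) = -10
z' = -2*sin(270) + -10*cos(270) = 2

(17, -10, 2)


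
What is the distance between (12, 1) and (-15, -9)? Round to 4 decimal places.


d = sqrt((-15-12)^2 + (-9-1)^2) = 28.7924

28.7924


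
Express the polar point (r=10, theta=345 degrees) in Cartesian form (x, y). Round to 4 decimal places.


x = 10 * cos(345) = 9.6593
y = 10 * sin(345) = -2.5882

(9.6593, -2.5882)


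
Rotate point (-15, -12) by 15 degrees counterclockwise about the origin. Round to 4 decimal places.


x' = -15*cos(15) - -12*sin(15) = -11.3831
y' = -15*sin(15) + -12*cos(15) = -15.4734

(-11.3831, -15.4734)


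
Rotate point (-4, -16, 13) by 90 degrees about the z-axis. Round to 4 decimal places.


x' = -4*cos(90) - -16*sin(90) = 16
y' = -4*sin(90) + -16*cos(90) = -4
z' = 13

(16, -4, 13)


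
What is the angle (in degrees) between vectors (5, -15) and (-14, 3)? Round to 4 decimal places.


dot = 5*-14 + -15*3 = -115
|u| = 15.8114, |v| = 14.3178
cos(angle) = -0.508
angle = 120.5297 degrees

120.5297 degrees


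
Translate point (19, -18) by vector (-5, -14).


Translation: (x+dx, y+dy) = (19+-5, -18+-14) = (14, -32)

(14, -32)


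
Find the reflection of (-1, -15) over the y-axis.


Reflection across y-axis: (x, y) -> (-x, y)
(-1, -15) -> (1, -15)

(1, -15)


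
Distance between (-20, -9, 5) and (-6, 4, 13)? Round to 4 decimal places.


d = sqrt((-6--20)^2 + (4--9)^2 + (13-5)^2) = 20.7123

20.7123


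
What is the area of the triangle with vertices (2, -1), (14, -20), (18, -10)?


Area = |x1(y2-y3) + x2(y3-y1) + x3(y1-y2)| / 2
= |2*(-20--10) + 14*(-10--1) + 18*(-1--20)| / 2
= 98

98


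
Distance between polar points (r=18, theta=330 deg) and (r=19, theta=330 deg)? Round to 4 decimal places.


d = sqrt(r1^2 + r2^2 - 2*r1*r2*cos(t2-t1))
d = sqrt(18^2 + 19^2 - 2*18*19*cos(330-330)) = 1

1


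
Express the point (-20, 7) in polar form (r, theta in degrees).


r = sqrt((-20)^2 + 7^2) = 21.1896
theta = atan2(7, -20) = 160.71 degrees

r = 21.1896, theta = 160.71 degrees


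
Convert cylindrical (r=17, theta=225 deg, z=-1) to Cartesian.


x = 17 * cos(225) = -12.0208
y = 17 * sin(225) = -12.0208
z = -1

(-12.0208, -12.0208, -1)


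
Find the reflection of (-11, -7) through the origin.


Reflection through origin: (x, y) -> (-x, -y)
(-11, -7) -> (11, 7)

(11, 7)


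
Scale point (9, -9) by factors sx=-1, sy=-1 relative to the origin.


Scaling: (x*sx, y*sy) = (9*-1, -9*-1) = (-9, 9)

(-9, 9)


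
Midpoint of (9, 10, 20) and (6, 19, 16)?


Midpoint = ((9+6)/2, (10+19)/2, (20+16)/2) = (7.5, 14.5, 18)

(7.5, 14.5, 18)


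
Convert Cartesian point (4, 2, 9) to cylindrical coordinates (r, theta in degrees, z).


r = sqrt(4^2 + 2^2) = 4.4721
theta = atan2(2, 4) = 26.5651 deg
z = 9

r = 4.4721, theta = 26.5651 deg, z = 9


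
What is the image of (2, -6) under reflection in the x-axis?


Reflection across x-axis: (x, y) -> (x, -y)
(2, -6) -> (2, 6)

(2, 6)


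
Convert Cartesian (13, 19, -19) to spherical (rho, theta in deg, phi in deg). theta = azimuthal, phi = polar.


rho = sqrt(13^2 + 19^2 + (-19)^2) = 29.8496
theta = atan2(19, 13) = 55.6197 deg
phi = acos(-19/29.8496) = 129.5331 deg

rho = 29.8496, theta = 55.6197 deg, phi = 129.5331 deg


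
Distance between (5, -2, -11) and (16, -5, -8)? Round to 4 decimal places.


d = sqrt((16-5)^2 + (-5--2)^2 + (-8--11)^2) = 11.7898

11.7898


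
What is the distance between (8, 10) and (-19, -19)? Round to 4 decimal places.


d = sqrt((-19-8)^2 + (-19-10)^2) = 39.6232

39.6232


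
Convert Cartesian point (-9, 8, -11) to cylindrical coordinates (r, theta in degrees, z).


r = sqrt((-9)^2 + 8^2) = 12.0416
theta = atan2(8, -9) = 138.3665 deg
z = -11

r = 12.0416, theta = 138.3665 deg, z = -11


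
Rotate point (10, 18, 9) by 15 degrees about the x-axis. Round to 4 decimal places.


x' = 10
y' = 18*cos(15) - 9*sin(15) = 15.0573
z' = 18*sin(15) + 9*cos(15) = 13.3521

(10, 15.0573, 13.3521)


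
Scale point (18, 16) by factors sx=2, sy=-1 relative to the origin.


Scaling: (x*sx, y*sy) = (18*2, 16*-1) = (36, -16)

(36, -16)


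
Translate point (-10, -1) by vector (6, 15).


Translation: (x+dx, y+dy) = (-10+6, -1+15) = (-4, 14)

(-4, 14)


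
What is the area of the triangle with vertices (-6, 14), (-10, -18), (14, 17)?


Area = |x1(y2-y3) + x2(y3-y1) + x3(y1-y2)| / 2
= |-6*(-18-17) + -10*(17-14) + 14*(14--18)| / 2
= 314

314


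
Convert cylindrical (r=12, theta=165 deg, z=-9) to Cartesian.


x = 12 * cos(165) = -11.5911
y = 12 * sin(165) = 3.1058
z = -9

(-11.5911, 3.1058, -9)


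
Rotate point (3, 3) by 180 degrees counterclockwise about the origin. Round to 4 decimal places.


x' = 3*cos(180) - 3*sin(180) = -3
y' = 3*sin(180) + 3*cos(180) = -3

(-3, -3)


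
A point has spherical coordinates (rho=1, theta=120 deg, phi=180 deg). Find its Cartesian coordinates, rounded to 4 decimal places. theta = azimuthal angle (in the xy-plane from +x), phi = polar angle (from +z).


x = 1 * sin(180) * cos(120) = 0
y = 1 * sin(180) * sin(120) = 0
z = 1 * cos(180) = -1

(0, 0, -1)


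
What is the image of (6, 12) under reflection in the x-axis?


Reflection across x-axis: (x, y) -> (x, -y)
(6, 12) -> (6, -12)

(6, -12)


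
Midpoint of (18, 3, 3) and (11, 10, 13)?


Midpoint = ((18+11)/2, (3+10)/2, (3+13)/2) = (14.5, 6.5, 8)

(14.5, 6.5, 8)


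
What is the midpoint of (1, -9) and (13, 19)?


Midpoint = ((1+13)/2, (-9+19)/2) = (7, 5)

(7, 5)


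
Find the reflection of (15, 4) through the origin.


Reflection through origin: (x, y) -> (-x, -y)
(15, 4) -> (-15, -4)

(-15, -4)


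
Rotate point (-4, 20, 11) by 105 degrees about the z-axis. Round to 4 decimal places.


x' = -4*cos(105) - 20*sin(105) = -18.2832
y' = -4*sin(105) + 20*cos(105) = -9.0401
z' = 11

(-18.2832, -9.0401, 11)


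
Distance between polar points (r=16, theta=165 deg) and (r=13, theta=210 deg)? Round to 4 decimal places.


d = sqrt(r1^2 + r2^2 - 2*r1*r2*cos(t2-t1))
d = sqrt(16^2 + 13^2 - 2*16*13*cos(210-165)) = 11.4387

11.4387


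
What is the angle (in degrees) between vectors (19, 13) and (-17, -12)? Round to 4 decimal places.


dot = 19*-17 + 13*-12 = -479
|u| = 23.0217, |v| = 20.8087
cos(angle) = -0.9999
angle = 179.1628 degrees

179.1628 degrees


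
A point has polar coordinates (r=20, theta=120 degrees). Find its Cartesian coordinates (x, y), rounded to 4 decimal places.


x = 20 * cos(120) = -10
y = 20 * sin(120) = 17.3205

(-10, 17.3205)


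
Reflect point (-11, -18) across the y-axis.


Reflection across y-axis: (x, y) -> (-x, y)
(-11, -18) -> (11, -18)

(11, -18)


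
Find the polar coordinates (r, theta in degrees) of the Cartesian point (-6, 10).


r = sqrt((-6)^2 + 10^2) = 11.6619
theta = atan2(10, -6) = 120.9638 degrees

r = 11.6619, theta = 120.9638 degrees


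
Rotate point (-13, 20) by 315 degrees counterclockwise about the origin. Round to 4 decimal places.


x' = -13*cos(315) - 20*sin(315) = 4.9497
y' = -13*sin(315) + 20*cos(315) = 23.3345

(4.9497, 23.3345)


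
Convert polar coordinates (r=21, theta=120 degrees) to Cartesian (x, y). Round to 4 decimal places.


x = 21 * cos(120) = -10.5
y = 21 * sin(120) = 18.1865

(-10.5, 18.1865)


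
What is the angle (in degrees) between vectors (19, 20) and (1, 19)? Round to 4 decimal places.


dot = 19*1 + 20*19 = 399
|u| = 27.5862, |v| = 19.0263
cos(angle) = 0.7602
angle = 40.5184 degrees

40.5184 degrees


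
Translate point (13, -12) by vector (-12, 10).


Translation: (x+dx, y+dy) = (13+-12, -12+10) = (1, -2)

(1, -2)


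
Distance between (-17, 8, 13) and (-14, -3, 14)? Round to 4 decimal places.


d = sqrt((-14--17)^2 + (-3-8)^2 + (14-13)^2) = 11.4455

11.4455


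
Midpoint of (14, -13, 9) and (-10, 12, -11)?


Midpoint = ((14+-10)/2, (-13+12)/2, (9+-11)/2) = (2, -0.5, -1)

(2, -0.5, -1)


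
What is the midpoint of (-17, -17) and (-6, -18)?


Midpoint = ((-17+-6)/2, (-17+-18)/2) = (-11.5, -17.5)

(-11.5, -17.5)


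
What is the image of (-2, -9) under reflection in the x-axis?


Reflection across x-axis: (x, y) -> (x, -y)
(-2, -9) -> (-2, 9)

(-2, 9)


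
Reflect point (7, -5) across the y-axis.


Reflection across y-axis: (x, y) -> (-x, y)
(7, -5) -> (-7, -5)

(-7, -5)


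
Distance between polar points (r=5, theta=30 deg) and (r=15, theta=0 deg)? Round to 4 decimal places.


d = sqrt(r1^2 + r2^2 - 2*r1*r2*cos(t2-t1))
d = sqrt(5^2 + 15^2 - 2*5*15*cos(0-30)) = 10.9588

10.9588


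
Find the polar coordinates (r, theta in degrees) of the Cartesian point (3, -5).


r = sqrt(3^2 + (-5)^2) = 5.831
theta = atan2(-5, 3) = 300.9638 degrees

r = 5.831, theta = 300.9638 degrees


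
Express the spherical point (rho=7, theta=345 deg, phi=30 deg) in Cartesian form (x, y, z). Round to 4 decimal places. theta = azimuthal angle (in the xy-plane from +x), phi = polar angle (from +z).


x = 7 * sin(30) * cos(345) = 3.3807
y = 7 * sin(30) * sin(345) = -0.9059
z = 7 * cos(30) = 6.0622

(3.3807, -0.9059, 6.0622)


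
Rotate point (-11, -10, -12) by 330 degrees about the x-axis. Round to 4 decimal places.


x' = -11
y' = -10*cos(330) - -12*sin(330) = -14.6603
z' = -10*sin(330) + -12*cos(330) = -5.3923

(-11, -14.6603, -5.3923)


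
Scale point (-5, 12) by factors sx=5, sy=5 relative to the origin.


Scaling: (x*sx, y*sy) = (-5*5, 12*5) = (-25, 60)

(-25, 60)


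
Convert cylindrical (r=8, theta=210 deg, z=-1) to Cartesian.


x = 8 * cos(210) = -6.9282
y = 8 * sin(210) = -4
z = -1

(-6.9282, -4, -1)


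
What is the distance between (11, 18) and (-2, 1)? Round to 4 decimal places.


d = sqrt((-2-11)^2 + (1-18)^2) = 21.4009

21.4009


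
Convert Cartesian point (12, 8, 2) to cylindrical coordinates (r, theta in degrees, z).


r = sqrt(12^2 + 8^2) = 14.4222
theta = atan2(8, 12) = 33.6901 deg
z = 2

r = 14.4222, theta = 33.6901 deg, z = 2


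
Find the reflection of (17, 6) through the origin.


Reflection through origin: (x, y) -> (-x, -y)
(17, 6) -> (-17, -6)

(-17, -6)


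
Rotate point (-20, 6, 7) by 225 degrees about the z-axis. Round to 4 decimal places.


x' = -20*cos(225) - 6*sin(225) = 18.3848
y' = -20*sin(225) + 6*cos(225) = 9.8995
z' = 7

(18.3848, 9.8995, 7)


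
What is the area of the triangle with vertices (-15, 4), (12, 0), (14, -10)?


Area = |x1(y2-y3) + x2(y3-y1) + x3(y1-y2)| / 2
= |-15*(0--10) + 12*(-10-4) + 14*(4-0)| / 2
= 131

131


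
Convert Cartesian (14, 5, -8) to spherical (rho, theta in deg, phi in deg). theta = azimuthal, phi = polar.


rho = sqrt(14^2 + 5^2 + (-8)^2) = 16.8819
theta = atan2(5, 14) = 19.6538 deg
phi = acos(-8/16.8819) = 118.2864 deg

rho = 16.8819, theta = 19.6538 deg, phi = 118.2864 deg


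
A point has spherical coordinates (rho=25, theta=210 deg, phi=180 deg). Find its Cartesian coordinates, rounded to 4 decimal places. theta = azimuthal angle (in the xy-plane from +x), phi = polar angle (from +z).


x = 25 * sin(180) * cos(210) = 0
y = 25 * sin(180) * sin(210) = 0
z = 25 * cos(180) = -25

(0, 0, -25)


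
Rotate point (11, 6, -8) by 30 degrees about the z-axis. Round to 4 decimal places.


x' = 11*cos(30) - 6*sin(30) = 6.5263
y' = 11*sin(30) + 6*cos(30) = 10.6962
z' = -8

(6.5263, 10.6962, -8)


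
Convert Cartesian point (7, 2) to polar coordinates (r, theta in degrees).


r = sqrt(7^2 + 2^2) = 7.2801
theta = atan2(2, 7) = 15.9454 degrees

r = 7.2801, theta = 15.9454 degrees


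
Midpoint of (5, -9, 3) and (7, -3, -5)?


Midpoint = ((5+7)/2, (-9+-3)/2, (3+-5)/2) = (6, -6, -1)

(6, -6, -1)


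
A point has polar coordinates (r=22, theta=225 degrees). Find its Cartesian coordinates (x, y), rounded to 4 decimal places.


x = 22 * cos(225) = -15.5563
y = 22 * sin(225) = -15.5563

(-15.5563, -15.5563)


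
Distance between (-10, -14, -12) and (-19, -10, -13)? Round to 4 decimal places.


d = sqrt((-19--10)^2 + (-10--14)^2 + (-13--12)^2) = 9.8995

9.8995


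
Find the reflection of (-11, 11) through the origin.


Reflection through origin: (x, y) -> (-x, -y)
(-11, 11) -> (11, -11)

(11, -11)


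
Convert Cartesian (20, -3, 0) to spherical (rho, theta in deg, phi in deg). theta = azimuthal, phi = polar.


rho = sqrt(20^2 + (-3)^2 + 0^2) = 20.2237
theta = atan2(-3, 20) = 351.4692 deg
phi = acos(0/20.2237) = 90 deg

rho = 20.2237, theta = 351.4692 deg, phi = 90 deg


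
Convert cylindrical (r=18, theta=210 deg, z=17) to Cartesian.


x = 18 * cos(210) = -15.5885
y = 18 * sin(210) = -9
z = 17

(-15.5885, -9, 17)


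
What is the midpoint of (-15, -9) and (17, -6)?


Midpoint = ((-15+17)/2, (-9+-6)/2) = (1, -7.5)

(1, -7.5)


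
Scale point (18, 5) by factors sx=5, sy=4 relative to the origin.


Scaling: (x*sx, y*sy) = (18*5, 5*4) = (90, 20)

(90, 20)


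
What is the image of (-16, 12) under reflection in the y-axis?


Reflection across y-axis: (x, y) -> (-x, y)
(-16, 12) -> (16, 12)

(16, 12)


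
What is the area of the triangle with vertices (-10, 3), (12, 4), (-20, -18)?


Area = |x1(y2-y3) + x2(y3-y1) + x3(y1-y2)| / 2
= |-10*(4--18) + 12*(-18-3) + -20*(3-4)| / 2
= 226

226


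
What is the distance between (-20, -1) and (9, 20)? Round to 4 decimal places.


d = sqrt((9--20)^2 + (20--1)^2) = 35.805

35.805


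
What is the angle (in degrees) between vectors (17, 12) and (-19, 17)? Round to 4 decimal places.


dot = 17*-19 + 12*17 = -119
|u| = 20.8087, |v| = 25.4951
cos(angle) = -0.2243
angle = 102.9622 degrees

102.9622 degrees


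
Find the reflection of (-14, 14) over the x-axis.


Reflection across x-axis: (x, y) -> (x, -y)
(-14, 14) -> (-14, -14)

(-14, -14)


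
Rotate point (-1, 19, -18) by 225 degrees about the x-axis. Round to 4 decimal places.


x' = -1
y' = 19*cos(225) - -18*sin(225) = -26.163
z' = 19*sin(225) + -18*cos(225) = -0.7071

(-1, -26.163, -0.7071)


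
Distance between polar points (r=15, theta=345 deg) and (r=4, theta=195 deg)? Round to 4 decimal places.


d = sqrt(r1^2 + r2^2 - 2*r1*r2*cos(t2-t1))
d = sqrt(15^2 + 4^2 - 2*15*4*cos(195-345)) = 18.5721

18.5721


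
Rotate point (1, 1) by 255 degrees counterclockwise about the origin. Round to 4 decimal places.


x' = 1*cos(255) - 1*sin(255) = 0.7071
y' = 1*sin(255) + 1*cos(255) = -1.2247

(0.7071, -1.2247)


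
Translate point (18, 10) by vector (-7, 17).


Translation: (x+dx, y+dy) = (18+-7, 10+17) = (11, 27)

(11, 27)


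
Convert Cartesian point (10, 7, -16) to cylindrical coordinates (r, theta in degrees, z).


r = sqrt(10^2 + 7^2) = 12.2066
theta = atan2(7, 10) = 34.992 deg
z = -16

r = 12.2066, theta = 34.992 deg, z = -16


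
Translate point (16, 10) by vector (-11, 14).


Translation: (x+dx, y+dy) = (16+-11, 10+14) = (5, 24)

(5, 24)


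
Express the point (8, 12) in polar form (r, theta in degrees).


r = sqrt(8^2 + 12^2) = 14.4222
theta = atan2(12, 8) = 56.3099 degrees

r = 14.4222, theta = 56.3099 degrees


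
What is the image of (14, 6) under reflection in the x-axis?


Reflection across x-axis: (x, y) -> (x, -y)
(14, 6) -> (14, -6)

(14, -6)


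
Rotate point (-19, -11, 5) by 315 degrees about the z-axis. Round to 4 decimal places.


x' = -19*cos(315) - -11*sin(315) = -21.2132
y' = -19*sin(315) + -11*cos(315) = 5.6569
z' = 5

(-21.2132, 5.6569, 5)


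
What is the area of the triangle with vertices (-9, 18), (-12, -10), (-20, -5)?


Area = |x1(y2-y3) + x2(y3-y1) + x3(y1-y2)| / 2
= |-9*(-10--5) + -12*(-5-18) + -20*(18--10)| / 2
= 119.5

119.5


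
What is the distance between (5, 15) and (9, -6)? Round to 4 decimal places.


d = sqrt((9-5)^2 + (-6-15)^2) = 21.3776

21.3776


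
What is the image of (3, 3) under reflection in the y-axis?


Reflection across y-axis: (x, y) -> (-x, y)
(3, 3) -> (-3, 3)

(-3, 3)


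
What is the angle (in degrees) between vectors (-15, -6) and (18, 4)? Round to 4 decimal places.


dot = -15*18 + -6*4 = -294
|u| = 16.1555, |v| = 18.4391
cos(angle) = -0.9869
angle = 170.7274 degrees

170.7274 degrees


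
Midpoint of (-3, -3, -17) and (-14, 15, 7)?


Midpoint = ((-3+-14)/2, (-3+15)/2, (-17+7)/2) = (-8.5, 6, -5)

(-8.5, 6, -5)


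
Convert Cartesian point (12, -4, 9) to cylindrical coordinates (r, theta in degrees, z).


r = sqrt(12^2 + (-4)^2) = 12.6491
theta = atan2(-4, 12) = 341.5651 deg
z = 9

r = 12.6491, theta = 341.5651 deg, z = 9


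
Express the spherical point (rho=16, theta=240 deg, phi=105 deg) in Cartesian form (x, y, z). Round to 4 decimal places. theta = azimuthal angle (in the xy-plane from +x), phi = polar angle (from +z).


x = 16 * sin(105) * cos(240) = -7.7274
y = 16 * sin(105) * sin(240) = -13.3843
z = 16 * cos(105) = -4.1411

(-7.7274, -13.3843, -4.1411)


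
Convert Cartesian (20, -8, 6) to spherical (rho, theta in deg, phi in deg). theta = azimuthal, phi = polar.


rho = sqrt(20^2 + (-8)^2 + 6^2) = 22.3607
theta = atan2(-8, 20) = 338.1986 deg
phi = acos(6/22.3607) = 74.4352 deg

rho = 22.3607, theta = 338.1986 deg, phi = 74.4352 deg


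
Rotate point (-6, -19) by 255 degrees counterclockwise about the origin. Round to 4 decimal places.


x' = -6*cos(255) - -19*sin(255) = -16.7997
y' = -6*sin(255) + -19*cos(255) = 10.7131

(-16.7997, 10.7131)


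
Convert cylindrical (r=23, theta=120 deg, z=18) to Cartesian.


x = 23 * cos(120) = -11.5
y = 23 * sin(120) = 19.9186
z = 18

(-11.5, 19.9186, 18)


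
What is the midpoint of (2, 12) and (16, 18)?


Midpoint = ((2+16)/2, (12+18)/2) = (9, 15)

(9, 15)


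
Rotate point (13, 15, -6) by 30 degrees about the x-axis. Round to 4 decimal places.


x' = 13
y' = 15*cos(30) - -6*sin(30) = 15.9904
z' = 15*sin(30) + -6*cos(30) = 2.3038

(13, 15.9904, 2.3038)


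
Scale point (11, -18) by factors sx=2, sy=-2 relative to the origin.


Scaling: (x*sx, y*sy) = (11*2, -18*-2) = (22, 36)

(22, 36)


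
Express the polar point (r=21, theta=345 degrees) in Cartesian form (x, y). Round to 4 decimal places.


x = 21 * cos(345) = 20.2844
y = 21 * sin(345) = -5.4352

(20.2844, -5.4352)


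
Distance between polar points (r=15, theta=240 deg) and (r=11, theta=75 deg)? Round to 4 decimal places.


d = sqrt(r1^2 + r2^2 - 2*r1*r2*cos(t2-t1))
d = sqrt(15^2 + 11^2 - 2*15*11*cos(75-240)) = 25.7829

25.7829


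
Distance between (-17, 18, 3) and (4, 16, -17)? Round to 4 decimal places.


d = sqrt((4--17)^2 + (16-18)^2 + (-17-3)^2) = 29.0689

29.0689


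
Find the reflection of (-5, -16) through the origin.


Reflection through origin: (x, y) -> (-x, -y)
(-5, -16) -> (5, 16)

(5, 16)


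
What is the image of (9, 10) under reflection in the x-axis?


Reflection across x-axis: (x, y) -> (x, -y)
(9, 10) -> (9, -10)

(9, -10)


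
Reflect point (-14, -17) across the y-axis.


Reflection across y-axis: (x, y) -> (-x, y)
(-14, -17) -> (14, -17)

(14, -17)


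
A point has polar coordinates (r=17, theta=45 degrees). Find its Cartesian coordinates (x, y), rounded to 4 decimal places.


x = 17 * cos(45) = 12.0208
y = 17 * sin(45) = 12.0208

(12.0208, 12.0208)


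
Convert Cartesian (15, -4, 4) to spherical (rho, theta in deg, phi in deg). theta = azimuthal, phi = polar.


rho = sqrt(15^2 + (-4)^2 + 4^2) = 16.0312
theta = atan2(-4, 15) = 345.0686 deg
phi = acos(4/16.0312) = 75.5513 deg

rho = 16.0312, theta = 345.0686 deg, phi = 75.5513 deg


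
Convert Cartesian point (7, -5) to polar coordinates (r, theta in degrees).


r = sqrt(7^2 + (-5)^2) = 8.6023
theta = atan2(-5, 7) = 324.4623 degrees

r = 8.6023, theta = 324.4623 degrees


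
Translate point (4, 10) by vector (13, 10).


Translation: (x+dx, y+dy) = (4+13, 10+10) = (17, 20)

(17, 20)


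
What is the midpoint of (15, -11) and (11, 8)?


Midpoint = ((15+11)/2, (-11+8)/2) = (13, -1.5)

(13, -1.5)


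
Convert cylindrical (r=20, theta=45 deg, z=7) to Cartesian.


x = 20 * cos(45) = 14.1421
y = 20 * sin(45) = 14.1421
z = 7

(14.1421, 14.1421, 7)


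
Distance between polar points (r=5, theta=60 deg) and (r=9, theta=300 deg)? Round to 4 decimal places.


d = sqrt(r1^2 + r2^2 - 2*r1*r2*cos(t2-t1))
d = sqrt(5^2 + 9^2 - 2*5*9*cos(300-60)) = 12.2882

12.2882


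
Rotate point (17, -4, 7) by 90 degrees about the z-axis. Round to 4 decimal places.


x' = 17*cos(90) - -4*sin(90) = 4
y' = 17*sin(90) + -4*cos(90) = 17
z' = 7

(4, 17, 7)


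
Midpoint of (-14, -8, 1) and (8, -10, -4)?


Midpoint = ((-14+8)/2, (-8+-10)/2, (1+-4)/2) = (-3, -9, -1.5)

(-3, -9, -1.5)


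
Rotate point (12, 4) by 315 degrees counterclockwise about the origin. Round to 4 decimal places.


x' = 12*cos(315) - 4*sin(315) = 11.3137
y' = 12*sin(315) + 4*cos(315) = -5.6569

(11.3137, -5.6569)


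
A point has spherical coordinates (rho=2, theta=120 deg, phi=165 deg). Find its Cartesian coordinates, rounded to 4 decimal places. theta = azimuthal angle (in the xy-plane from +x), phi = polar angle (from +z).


x = 2 * sin(165) * cos(120) = -0.2588
y = 2 * sin(165) * sin(120) = 0.4483
z = 2 * cos(165) = -1.9319

(-0.2588, 0.4483, -1.9319)


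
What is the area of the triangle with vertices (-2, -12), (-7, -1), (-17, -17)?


Area = |x1(y2-y3) + x2(y3-y1) + x3(y1-y2)| / 2
= |-2*(-1--17) + -7*(-17--12) + -17*(-12--1)| / 2
= 95

95


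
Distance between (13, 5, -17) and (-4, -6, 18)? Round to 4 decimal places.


d = sqrt((-4-13)^2 + (-6-5)^2 + (18--17)^2) = 40.4351

40.4351


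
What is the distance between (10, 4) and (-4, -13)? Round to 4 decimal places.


d = sqrt((-4-10)^2 + (-13-4)^2) = 22.0227

22.0227


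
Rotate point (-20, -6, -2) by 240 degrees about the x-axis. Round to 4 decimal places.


x' = -20
y' = -6*cos(240) - -2*sin(240) = 1.2679
z' = -6*sin(240) + -2*cos(240) = 6.1962

(-20, 1.2679, 6.1962)


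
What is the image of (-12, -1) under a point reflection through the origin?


Reflection through origin: (x, y) -> (-x, -y)
(-12, -1) -> (12, 1)

(12, 1)


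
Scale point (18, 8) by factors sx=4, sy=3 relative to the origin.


Scaling: (x*sx, y*sy) = (18*4, 8*3) = (72, 24)

(72, 24)


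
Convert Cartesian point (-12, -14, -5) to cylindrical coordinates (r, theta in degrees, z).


r = sqrt((-12)^2 + (-14)^2) = 18.4391
theta = atan2(-14, -12) = 229.3987 deg
z = -5

r = 18.4391, theta = 229.3987 deg, z = -5


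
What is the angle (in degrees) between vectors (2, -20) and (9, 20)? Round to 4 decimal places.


dot = 2*9 + -20*20 = -382
|u| = 20.0998, |v| = 21.9317
cos(angle) = -0.8666
angle = 150.0617 degrees

150.0617 degrees


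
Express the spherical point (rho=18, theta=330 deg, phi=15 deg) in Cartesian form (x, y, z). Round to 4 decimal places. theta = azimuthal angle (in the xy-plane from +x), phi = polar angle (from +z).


x = 18 * sin(15) * cos(330) = 4.0346
y = 18 * sin(15) * sin(330) = -2.3294
z = 18 * cos(15) = 17.3867

(4.0346, -2.3294, 17.3867)


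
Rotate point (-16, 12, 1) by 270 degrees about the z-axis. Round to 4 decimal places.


x' = -16*cos(270) - 12*sin(270) = 12
y' = -16*sin(270) + 12*cos(270) = 16
z' = 1

(12, 16, 1)


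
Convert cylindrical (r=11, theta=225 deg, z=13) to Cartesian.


x = 11 * cos(225) = -7.7782
y = 11 * sin(225) = -7.7782
z = 13

(-7.7782, -7.7782, 13)


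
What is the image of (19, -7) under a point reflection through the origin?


Reflection through origin: (x, y) -> (-x, -y)
(19, -7) -> (-19, 7)

(-19, 7)


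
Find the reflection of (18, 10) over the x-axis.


Reflection across x-axis: (x, y) -> (x, -y)
(18, 10) -> (18, -10)

(18, -10)


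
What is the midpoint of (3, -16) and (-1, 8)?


Midpoint = ((3+-1)/2, (-16+8)/2) = (1, -4)

(1, -4)


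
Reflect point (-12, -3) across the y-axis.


Reflection across y-axis: (x, y) -> (-x, y)
(-12, -3) -> (12, -3)

(12, -3)


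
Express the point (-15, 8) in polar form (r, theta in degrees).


r = sqrt((-15)^2 + 8^2) = 17
theta = atan2(8, -15) = 151.9275 degrees

r = 17, theta = 151.9275 degrees


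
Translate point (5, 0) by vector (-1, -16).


Translation: (x+dx, y+dy) = (5+-1, 0+-16) = (4, -16)

(4, -16)


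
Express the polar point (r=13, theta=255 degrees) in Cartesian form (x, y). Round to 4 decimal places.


x = 13 * cos(255) = -3.3646
y = 13 * sin(255) = -12.557

(-3.3646, -12.557)


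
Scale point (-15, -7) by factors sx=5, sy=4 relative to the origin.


Scaling: (x*sx, y*sy) = (-15*5, -7*4) = (-75, -28)

(-75, -28)


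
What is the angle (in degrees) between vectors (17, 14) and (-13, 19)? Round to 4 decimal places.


dot = 17*-13 + 14*19 = 45
|u| = 22.0227, |v| = 23.0217
cos(angle) = 0.0888
angle = 84.9079 degrees

84.9079 degrees


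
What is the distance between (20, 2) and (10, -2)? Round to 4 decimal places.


d = sqrt((10-20)^2 + (-2-2)^2) = 10.7703

10.7703


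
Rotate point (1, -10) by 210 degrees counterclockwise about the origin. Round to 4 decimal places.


x' = 1*cos(210) - -10*sin(210) = -5.866
y' = 1*sin(210) + -10*cos(210) = 8.1603

(-5.866, 8.1603)


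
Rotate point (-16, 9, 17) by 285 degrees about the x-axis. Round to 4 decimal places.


x' = -16
y' = 9*cos(285) - 17*sin(285) = 18.7501
z' = 9*sin(285) + 17*cos(285) = -4.2934

(-16, 18.7501, -4.2934)


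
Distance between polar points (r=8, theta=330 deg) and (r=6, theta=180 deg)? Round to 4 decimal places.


d = sqrt(r1^2 + r2^2 - 2*r1*r2*cos(t2-t1))
d = sqrt(8^2 + 6^2 - 2*8*6*cos(180-330)) = 13.5329

13.5329


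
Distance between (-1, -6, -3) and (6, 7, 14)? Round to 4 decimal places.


d = sqrt((6--1)^2 + (7--6)^2 + (14--3)^2) = 22.5167

22.5167


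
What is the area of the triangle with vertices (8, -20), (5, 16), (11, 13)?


Area = |x1(y2-y3) + x2(y3-y1) + x3(y1-y2)| / 2
= |8*(16-13) + 5*(13--20) + 11*(-20-16)| / 2
= 103.5

103.5


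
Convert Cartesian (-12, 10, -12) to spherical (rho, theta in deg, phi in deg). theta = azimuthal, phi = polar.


rho = sqrt((-12)^2 + 10^2 + (-12)^2) = 19.6977
theta = atan2(10, -12) = 140.1944 deg
phi = acos(-12/19.6977) = 127.5322 deg

rho = 19.6977, theta = 140.1944 deg, phi = 127.5322 deg


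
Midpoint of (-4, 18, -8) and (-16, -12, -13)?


Midpoint = ((-4+-16)/2, (18+-12)/2, (-8+-13)/2) = (-10, 3, -10.5)

(-10, 3, -10.5)


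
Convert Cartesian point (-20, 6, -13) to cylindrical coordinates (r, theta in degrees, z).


r = sqrt((-20)^2 + 6^2) = 20.8806
theta = atan2(6, -20) = 163.3008 deg
z = -13

r = 20.8806, theta = 163.3008 deg, z = -13


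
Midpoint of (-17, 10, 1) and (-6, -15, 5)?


Midpoint = ((-17+-6)/2, (10+-15)/2, (1+5)/2) = (-11.5, -2.5, 3)

(-11.5, -2.5, 3)


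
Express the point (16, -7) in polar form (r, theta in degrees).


r = sqrt(16^2 + (-7)^2) = 17.4642
theta = atan2(-7, 16) = 336.3706 degrees

r = 17.4642, theta = 336.3706 degrees


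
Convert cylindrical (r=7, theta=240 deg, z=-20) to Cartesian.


x = 7 * cos(240) = -3.5
y = 7 * sin(240) = -6.0622
z = -20

(-3.5, -6.0622, -20)


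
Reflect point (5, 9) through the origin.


Reflection through origin: (x, y) -> (-x, -y)
(5, 9) -> (-5, -9)

(-5, -9)


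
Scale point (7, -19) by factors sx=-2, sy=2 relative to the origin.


Scaling: (x*sx, y*sy) = (7*-2, -19*2) = (-14, -38)

(-14, -38)


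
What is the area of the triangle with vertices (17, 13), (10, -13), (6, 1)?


Area = |x1(y2-y3) + x2(y3-y1) + x3(y1-y2)| / 2
= |17*(-13-1) + 10*(1-13) + 6*(13--13)| / 2
= 101

101


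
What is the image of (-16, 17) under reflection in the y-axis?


Reflection across y-axis: (x, y) -> (-x, y)
(-16, 17) -> (16, 17)

(16, 17)


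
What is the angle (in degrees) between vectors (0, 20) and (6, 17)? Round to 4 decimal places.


dot = 0*6 + 20*17 = 340
|u| = 20, |v| = 18.0278
cos(angle) = 0.943
angle = 19.44 degrees

19.44 degrees


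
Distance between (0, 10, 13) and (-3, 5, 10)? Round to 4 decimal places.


d = sqrt((-3-0)^2 + (5-10)^2 + (10-13)^2) = 6.5574

6.5574


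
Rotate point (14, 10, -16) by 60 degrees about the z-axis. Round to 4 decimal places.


x' = 14*cos(60) - 10*sin(60) = -1.6603
y' = 14*sin(60) + 10*cos(60) = 17.1244
z' = -16

(-1.6603, 17.1244, -16)


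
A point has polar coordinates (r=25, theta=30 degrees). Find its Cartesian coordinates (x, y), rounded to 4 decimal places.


x = 25 * cos(30) = 21.6506
y = 25 * sin(30) = 12.5

(21.6506, 12.5)


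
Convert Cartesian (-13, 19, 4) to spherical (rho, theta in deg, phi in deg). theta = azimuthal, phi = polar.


rho = sqrt((-13)^2 + 19^2 + 4^2) = 23.3666
theta = atan2(19, -13) = 124.3803 deg
phi = acos(4/23.3666) = 80.1433 deg

rho = 23.3666, theta = 124.3803 deg, phi = 80.1433 deg


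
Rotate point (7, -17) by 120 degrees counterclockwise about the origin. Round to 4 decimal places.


x' = 7*cos(120) - -17*sin(120) = 11.2224
y' = 7*sin(120) + -17*cos(120) = 14.5622

(11.2224, 14.5622)


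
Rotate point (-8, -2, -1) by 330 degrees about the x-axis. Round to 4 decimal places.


x' = -8
y' = -2*cos(330) - -1*sin(330) = -2.2321
z' = -2*sin(330) + -1*cos(330) = 0.134

(-8, -2.2321, 0.134)


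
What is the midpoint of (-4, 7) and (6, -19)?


Midpoint = ((-4+6)/2, (7+-19)/2) = (1, -6)

(1, -6)


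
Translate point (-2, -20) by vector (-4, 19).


Translation: (x+dx, y+dy) = (-2+-4, -20+19) = (-6, -1)

(-6, -1)


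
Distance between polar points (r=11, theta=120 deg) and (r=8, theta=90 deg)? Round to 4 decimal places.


d = sqrt(r1^2 + r2^2 - 2*r1*r2*cos(t2-t1))
d = sqrt(11^2 + 8^2 - 2*11*8*cos(90-120)) = 5.7078

5.7078


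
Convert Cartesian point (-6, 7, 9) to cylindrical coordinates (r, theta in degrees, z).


r = sqrt((-6)^2 + 7^2) = 9.2195
theta = atan2(7, -6) = 130.6013 deg
z = 9

r = 9.2195, theta = 130.6013 deg, z = 9


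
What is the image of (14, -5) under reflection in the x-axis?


Reflection across x-axis: (x, y) -> (x, -y)
(14, -5) -> (14, 5)

(14, 5)


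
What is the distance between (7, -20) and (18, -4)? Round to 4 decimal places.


d = sqrt((18-7)^2 + (-4--20)^2) = 19.4165

19.4165


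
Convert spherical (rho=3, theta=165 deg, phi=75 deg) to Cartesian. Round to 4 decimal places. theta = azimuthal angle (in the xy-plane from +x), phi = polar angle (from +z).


x = 3 * sin(75) * cos(165) = -2.799
y = 3 * sin(75) * sin(165) = 0.75
z = 3 * cos(75) = 0.7765

(-2.799, 0.75, 0.7765)


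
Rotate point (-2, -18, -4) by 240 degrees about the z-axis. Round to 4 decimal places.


x' = -2*cos(240) - -18*sin(240) = -14.5885
y' = -2*sin(240) + -18*cos(240) = 10.7321
z' = -4

(-14.5885, 10.7321, -4)


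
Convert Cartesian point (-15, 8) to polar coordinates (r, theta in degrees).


r = sqrt((-15)^2 + 8^2) = 17
theta = atan2(8, -15) = 151.9275 degrees

r = 17, theta = 151.9275 degrees


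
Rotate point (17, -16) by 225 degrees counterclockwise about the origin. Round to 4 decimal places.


x' = 17*cos(225) - -16*sin(225) = -23.3345
y' = 17*sin(225) + -16*cos(225) = -0.7071

(-23.3345, -0.7071)


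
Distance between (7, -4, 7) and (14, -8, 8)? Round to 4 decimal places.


d = sqrt((14-7)^2 + (-8--4)^2 + (8-7)^2) = 8.124

8.124


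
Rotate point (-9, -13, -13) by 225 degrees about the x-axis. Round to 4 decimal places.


x' = -9
y' = -13*cos(225) - -13*sin(225) = 0
z' = -13*sin(225) + -13*cos(225) = 18.3848

(-9, 0, 18.3848)


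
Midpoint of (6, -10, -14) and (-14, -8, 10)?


Midpoint = ((6+-14)/2, (-10+-8)/2, (-14+10)/2) = (-4, -9, -2)

(-4, -9, -2)


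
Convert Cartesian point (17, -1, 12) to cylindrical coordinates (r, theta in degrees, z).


r = sqrt(17^2 + (-1)^2) = 17.0294
theta = atan2(-1, 17) = 356.6335 deg
z = 12

r = 17.0294, theta = 356.6335 deg, z = 12


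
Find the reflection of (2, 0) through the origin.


Reflection through origin: (x, y) -> (-x, -y)
(2, 0) -> (-2, 0)

(-2, 0)


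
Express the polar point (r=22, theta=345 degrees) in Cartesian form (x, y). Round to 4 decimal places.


x = 22 * cos(345) = 21.2504
y = 22 * sin(345) = -5.694

(21.2504, -5.694)


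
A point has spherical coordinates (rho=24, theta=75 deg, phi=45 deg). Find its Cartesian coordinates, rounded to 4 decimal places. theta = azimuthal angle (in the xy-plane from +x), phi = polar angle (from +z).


x = 24 * sin(45) * cos(75) = 4.3923
y = 24 * sin(45) * sin(75) = 16.3923
z = 24 * cos(45) = 16.9706

(4.3923, 16.3923, 16.9706)


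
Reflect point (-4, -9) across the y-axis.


Reflection across y-axis: (x, y) -> (-x, y)
(-4, -9) -> (4, -9)

(4, -9)


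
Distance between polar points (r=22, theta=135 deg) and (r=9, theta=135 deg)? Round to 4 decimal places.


d = sqrt(r1^2 + r2^2 - 2*r1*r2*cos(t2-t1))
d = sqrt(22^2 + 9^2 - 2*22*9*cos(135-135)) = 13

13


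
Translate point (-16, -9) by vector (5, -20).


Translation: (x+dx, y+dy) = (-16+5, -9+-20) = (-11, -29)

(-11, -29)


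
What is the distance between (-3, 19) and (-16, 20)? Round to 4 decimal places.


d = sqrt((-16--3)^2 + (20-19)^2) = 13.0384

13.0384


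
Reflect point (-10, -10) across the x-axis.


Reflection across x-axis: (x, y) -> (x, -y)
(-10, -10) -> (-10, 10)

(-10, 10)


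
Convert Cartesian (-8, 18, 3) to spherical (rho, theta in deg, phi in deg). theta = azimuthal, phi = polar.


rho = sqrt((-8)^2 + 18^2 + 3^2) = 19.9249
theta = atan2(18, -8) = 113.9625 deg
phi = acos(3/19.9249) = 81.3403 deg

rho = 19.9249, theta = 113.9625 deg, phi = 81.3403 deg


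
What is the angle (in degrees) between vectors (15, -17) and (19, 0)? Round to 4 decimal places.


dot = 15*19 + -17*0 = 285
|u| = 22.6716, |v| = 19
cos(angle) = 0.6616
angle = 48.5763 degrees

48.5763 degrees


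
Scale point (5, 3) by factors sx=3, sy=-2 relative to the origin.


Scaling: (x*sx, y*sy) = (5*3, 3*-2) = (15, -6)

(15, -6)


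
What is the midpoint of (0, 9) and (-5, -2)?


Midpoint = ((0+-5)/2, (9+-2)/2) = (-2.5, 3.5)

(-2.5, 3.5)


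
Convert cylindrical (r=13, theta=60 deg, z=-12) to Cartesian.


x = 13 * cos(60) = 6.5
y = 13 * sin(60) = 11.2583
z = -12

(6.5, 11.2583, -12)


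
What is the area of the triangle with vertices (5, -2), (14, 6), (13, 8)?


Area = |x1(y2-y3) + x2(y3-y1) + x3(y1-y2)| / 2
= |5*(6-8) + 14*(8--2) + 13*(-2-6)| / 2
= 13

13


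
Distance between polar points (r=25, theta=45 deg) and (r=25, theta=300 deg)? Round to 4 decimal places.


d = sqrt(r1^2 + r2^2 - 2*r1*r2*cos(t2-t1))
d = sqrt(25^2 + 25^2 - 2*25*25*cos(300-45)) = 39.6677

39.6677


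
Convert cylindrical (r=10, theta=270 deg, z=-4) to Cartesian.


x = 10 * cos(270) = 0
y = 10 * sin(270) = -10
z = -4

(0, -10, -4)


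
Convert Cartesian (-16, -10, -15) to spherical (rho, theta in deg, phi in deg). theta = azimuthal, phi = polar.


rho = sqrt((-16)^2 + (-10)^2 + (-15)^2) = 24.1039
theta = atan2(-10, -16) = 212.0054 deg
phi = acos(-15/24.1039) = 128.4846 deg

rho = 24.1039, theta = 212.0054 deg, phi = 128.4846 deg


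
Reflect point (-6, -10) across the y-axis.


Reflection across y-axis: (x, y) -> (-x, y)
(-6, -10) -> (6, -10)

(6, -10)


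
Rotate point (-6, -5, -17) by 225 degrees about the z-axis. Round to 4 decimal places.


x' = -6*cos(225) - -5*sin(225) = 0.7071
y' = -6*sin(225) + -5*cos(225) = 7.7782
z' = -17

(0.7071, 7.7782, -17)


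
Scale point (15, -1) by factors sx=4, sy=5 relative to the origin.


Scaling: (x*sx, y*sy) = (15*4, -1*5) = (60, -5)

(60, -5)


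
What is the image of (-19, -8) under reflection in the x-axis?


Reflection across x-axis: (x, y) -> (x, -y)
(-19, -8) -> (-19, 8)

(-19, 8)


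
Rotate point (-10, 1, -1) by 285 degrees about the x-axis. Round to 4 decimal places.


x' = -10
y' = 1*cos(285) - -1*sin(285) = -0.7071
z' = 1*sin(285) + -1*cos(285) = -1.2247

(-10, -0.7071, -1.2247)


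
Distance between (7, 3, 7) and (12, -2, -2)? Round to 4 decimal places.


d = sqrt((12-7)^2 + (-2-3)^2 + (-2-7)^2) = 11.4455

11.4455


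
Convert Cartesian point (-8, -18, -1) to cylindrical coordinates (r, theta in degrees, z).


r = sqrt((-8)^2 + (-18)^2) = 19.6977
theta = atan2(-18, -8) = 246.0375 deg
z = -1

r = 19.6977, theta = 246.0375 deg, z = -1


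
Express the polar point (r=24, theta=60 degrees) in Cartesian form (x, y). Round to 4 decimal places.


x = 24 * cos(60) = 12
y = 24 * sin(60) = 20.7846

(12, 20.7846)


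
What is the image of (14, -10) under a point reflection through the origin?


Reflection through origin: (x, y) -> (-x, -y)
(14, -10) -> (-14, 10)

(-14, 10)


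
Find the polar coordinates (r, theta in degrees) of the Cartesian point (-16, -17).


r = sqrt((-16)^2 + (-17)^2) = 23.3452
theta = atan2(-17, -16) = 226.7357 degrees

r = 23.3452, theta = 226.7357 degrees


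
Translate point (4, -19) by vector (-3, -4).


Translation: (x+dx, y+dy) = (4+-3, -19+-4) = (1, -23)

(1, -23)


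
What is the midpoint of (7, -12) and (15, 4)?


Midpoint = ((7+15)/2, (-12+4)/2) = (11, -4)

(11, -4)


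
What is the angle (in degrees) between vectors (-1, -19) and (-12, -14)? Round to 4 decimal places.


dot = -1*-12 + -19*-14 = 278
|u| = 19.0263, |v| = 18.4391
cos(angle) = 0.7924
angle = 37.5885 degrees

37.5885 degrees


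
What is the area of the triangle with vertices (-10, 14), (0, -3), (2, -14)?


Area = |x1(y2-y3) + x2(y3-y1) + x3(y1-y2)| / 2
= |-10*(-3--14) + 0*(-14-14) + 2*(14--3)| / 2
= 38

38


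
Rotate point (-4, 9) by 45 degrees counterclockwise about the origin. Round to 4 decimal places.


x' = -4*cos(45) - 9*sin(45) = -9.1924
y' = -4*sin(45) + 9*cos(45) = 3.5355

(-9.1924, 3.5355)


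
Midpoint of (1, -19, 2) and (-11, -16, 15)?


Midpoint = ((1+-11)/2, (-19+-16)/2, (2+15)/2) = (-5, -17.5, 8.5)

(-5, -17.5, 8.5)


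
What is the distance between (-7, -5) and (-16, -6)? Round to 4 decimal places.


d = sqrt((-16--7)^2 + (-6--5)^2) = 9.0554

9.0554


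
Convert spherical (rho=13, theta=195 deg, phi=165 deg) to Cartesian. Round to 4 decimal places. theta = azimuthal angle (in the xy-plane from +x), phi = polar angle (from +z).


x = 13 * sin(165) * cos(195) = -3.25
y = 13 * sin(165) * sin(195) = -0.8708
z = 13 * cos(165) = -12.557

(-3.25, -0.8708, -12.557)
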